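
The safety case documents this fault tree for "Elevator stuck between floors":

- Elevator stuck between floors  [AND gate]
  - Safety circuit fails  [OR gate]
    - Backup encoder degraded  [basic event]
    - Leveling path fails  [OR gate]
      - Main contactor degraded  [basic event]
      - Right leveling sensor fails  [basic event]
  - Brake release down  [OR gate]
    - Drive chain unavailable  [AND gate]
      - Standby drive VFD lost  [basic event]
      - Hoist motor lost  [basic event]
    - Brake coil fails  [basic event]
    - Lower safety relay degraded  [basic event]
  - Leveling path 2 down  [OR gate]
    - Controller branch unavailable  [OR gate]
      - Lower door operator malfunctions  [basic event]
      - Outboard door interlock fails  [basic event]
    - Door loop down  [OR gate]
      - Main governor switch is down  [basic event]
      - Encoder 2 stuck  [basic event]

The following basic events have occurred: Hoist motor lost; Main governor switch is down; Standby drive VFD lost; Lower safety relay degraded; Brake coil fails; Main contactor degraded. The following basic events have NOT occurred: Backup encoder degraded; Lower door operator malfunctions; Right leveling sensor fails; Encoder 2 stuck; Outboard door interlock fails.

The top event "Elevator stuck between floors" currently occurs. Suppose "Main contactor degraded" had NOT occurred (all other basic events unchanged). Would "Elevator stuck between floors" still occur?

Counterfactual: set "Main contactor degraded" to not occurred.
Leveling path fails [OR]: Main contactor degraded=not, Right leveling sensor fails=not → no input occurs → does not occur.
Safety circuit fails [OR]: Backup encoder degraded=not, Leveling path fails=not → no input occurs → does not occur.
Drive chain unavailable [AND]: Standby drive VFD lost=occurs, Hoist motor lost=occurs → all inputs occur → occurs.
Brake release down [OR]: Drive chain unavailable=occurs, Brake coil fails=occurs, Lower safety relay degraded=occurs → at least one input occurs → occurs.
Controller branch unavailable [OR]: Lower door operator malfunctions=not, Outboard door interlock fails=not → no input occurs → does not occur.
Door loop down [OR]: Main governor switch is down=occurs, Encoder 2 stuck=not → at least one input occurs → occurs.
Leveling path 2 down [OR]: Controller branch unavailable=not, Door loop down=occurs → at least one input occurs → occurs.
Elevator stuck between floors [AND]: Safety circuit fails=not, Brake release down=occurs, Leveling path 2 down=occurs → not all inputs occur → does not occur.

No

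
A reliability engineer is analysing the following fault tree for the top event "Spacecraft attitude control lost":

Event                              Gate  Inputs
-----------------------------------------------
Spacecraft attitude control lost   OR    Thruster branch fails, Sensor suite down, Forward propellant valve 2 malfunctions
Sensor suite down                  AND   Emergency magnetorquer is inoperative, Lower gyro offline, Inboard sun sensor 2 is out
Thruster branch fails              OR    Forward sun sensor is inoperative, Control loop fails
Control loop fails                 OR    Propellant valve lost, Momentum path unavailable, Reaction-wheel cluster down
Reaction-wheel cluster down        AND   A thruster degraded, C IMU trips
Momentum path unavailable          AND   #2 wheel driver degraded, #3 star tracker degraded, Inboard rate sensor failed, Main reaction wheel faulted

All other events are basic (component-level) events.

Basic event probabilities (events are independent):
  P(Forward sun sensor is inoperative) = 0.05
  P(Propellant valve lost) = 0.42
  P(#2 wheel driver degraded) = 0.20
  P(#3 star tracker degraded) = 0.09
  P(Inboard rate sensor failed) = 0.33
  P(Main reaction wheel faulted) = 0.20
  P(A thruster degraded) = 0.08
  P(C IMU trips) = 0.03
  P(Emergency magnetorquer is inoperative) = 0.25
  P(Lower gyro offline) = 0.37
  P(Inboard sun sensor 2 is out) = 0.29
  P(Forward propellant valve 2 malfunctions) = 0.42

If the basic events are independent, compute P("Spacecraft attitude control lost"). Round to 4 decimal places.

0.6901

P(Momentum path unavailable) [AND] = 0.20 × 0.09 × 0.33 × 0.20 = 0.001188
P(Reaction-wheel cluster down) [AND] = 0.08 × 0.03 = 0.002400
P(Control loop fails) [OR] = 1 − (1−0.42) × (1−0.001188) × (1−0.002400) = 0.422079
P(Thruster branch fails) [OR] = 1 − (1−0.05) × (1−0.422079) = 0.450975
P(Sensor suite down) [AND] = 0.25 × 0.37 × 0.29 = 0.026825
P(Spacecraft attitude control lost) [OR] = 1 − (1−0.450975) × (1−0.026825) × (1−0.42) = 0.690108
Rounded to 4 decimal places: P(Spacecraft attitude control lost) ≈ 0.6901.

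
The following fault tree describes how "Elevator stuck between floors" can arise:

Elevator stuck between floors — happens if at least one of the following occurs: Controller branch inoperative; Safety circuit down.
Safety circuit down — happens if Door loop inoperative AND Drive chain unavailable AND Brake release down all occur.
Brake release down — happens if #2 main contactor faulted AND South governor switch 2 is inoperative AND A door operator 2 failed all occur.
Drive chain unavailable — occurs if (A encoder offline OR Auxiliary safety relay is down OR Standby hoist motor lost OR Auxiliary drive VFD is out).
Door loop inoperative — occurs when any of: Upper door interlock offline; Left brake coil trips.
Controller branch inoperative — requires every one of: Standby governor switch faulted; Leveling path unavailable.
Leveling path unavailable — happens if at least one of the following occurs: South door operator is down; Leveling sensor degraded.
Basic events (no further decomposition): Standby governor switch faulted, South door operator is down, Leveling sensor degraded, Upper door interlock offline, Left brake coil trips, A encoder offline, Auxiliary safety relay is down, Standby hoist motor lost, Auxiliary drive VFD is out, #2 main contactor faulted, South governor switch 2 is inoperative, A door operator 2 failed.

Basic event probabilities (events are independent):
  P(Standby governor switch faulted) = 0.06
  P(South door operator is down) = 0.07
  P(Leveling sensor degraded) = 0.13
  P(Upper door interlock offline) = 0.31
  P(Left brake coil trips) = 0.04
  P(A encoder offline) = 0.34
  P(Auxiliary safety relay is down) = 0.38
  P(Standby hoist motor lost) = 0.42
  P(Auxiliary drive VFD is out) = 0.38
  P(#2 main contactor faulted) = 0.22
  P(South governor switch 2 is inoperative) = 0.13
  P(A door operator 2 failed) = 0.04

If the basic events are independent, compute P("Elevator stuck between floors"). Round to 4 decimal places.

0.0118

P(Leveling path unavailable) [OR] = 1 − (1−0.07) × (1−0.13) = 0.190900
P(Controller branch inoperative) [AND] = 0.06 × 0.190900 = 0.011454
P(Door loop inoperative) [OR] = 1 − (1−0.31) × (1−0.04) = 0.337600
P(Drive chain unavailable) [OR] = 1 − (1−0.34) × (1−0.38) × (1−0.42) × (1−0.38) = 0.852852
P(Brake release down) [AND] = 0.22 × 0.13 × 0.04 = 0.001144
P(Safety circuit down) [AND] = 0.337600 × 0.852852 × 0.001144 = 0.000329
P(Elevator stuck between floors) [OR] = 1 − (1−0.011454) × (1−0.000329) = 0.011779
Rounded to 4 decimal places: P(Elevator stuck between floors) ≈ 0.0118.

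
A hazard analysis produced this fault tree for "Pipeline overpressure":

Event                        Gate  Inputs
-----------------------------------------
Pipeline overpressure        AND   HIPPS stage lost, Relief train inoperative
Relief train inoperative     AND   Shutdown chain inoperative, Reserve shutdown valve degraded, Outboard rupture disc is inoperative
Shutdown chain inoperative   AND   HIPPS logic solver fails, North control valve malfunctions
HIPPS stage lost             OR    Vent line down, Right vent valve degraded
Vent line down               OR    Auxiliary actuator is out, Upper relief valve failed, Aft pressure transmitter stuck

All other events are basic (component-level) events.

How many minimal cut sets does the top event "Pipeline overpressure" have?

Vent line down [OR]: union of children's cut sets → 3 cut set(s).
HIPPS stage lost [OR]: union of children's cut sets → 4 cut set(s).
Shutdown chain inoperative [AND]: one cut set from each child combined → 1 × 1 = 1 cut set(s).
Relief train inoperative [AND]: one cut set from each child combined → 1 × 1 × 1 = 1 cut set(s).
Pipeline overpressure [AND]: one cut set from each child combined → 4 × 1 = 4 cut set(s).
Minimal cut sets: {Auxiliary actuator is out, HIPPS logic solver fails, North control valve malfunctions, Outboard rupture disc is inoperative, Reserve shutdown valve degraded}; {HIPPS logic solver fails, North control valve malfunctions, Outboard rupture disc is inoperative, Reserve shutdown valve degraded, Upper relief valve failed}; {Aft pressure transmitter stuck, HIPPS logic solver fails, North control valve malfunctions, Outboard rupture disc is inoperative, Reserve shutdown valve degraded}; {HIPPS logic solver fails, North control valve malfunctions, Outboard rupture disc is inoperative, Reserve shutdown valve degraded, Right vent valve degraded}.

4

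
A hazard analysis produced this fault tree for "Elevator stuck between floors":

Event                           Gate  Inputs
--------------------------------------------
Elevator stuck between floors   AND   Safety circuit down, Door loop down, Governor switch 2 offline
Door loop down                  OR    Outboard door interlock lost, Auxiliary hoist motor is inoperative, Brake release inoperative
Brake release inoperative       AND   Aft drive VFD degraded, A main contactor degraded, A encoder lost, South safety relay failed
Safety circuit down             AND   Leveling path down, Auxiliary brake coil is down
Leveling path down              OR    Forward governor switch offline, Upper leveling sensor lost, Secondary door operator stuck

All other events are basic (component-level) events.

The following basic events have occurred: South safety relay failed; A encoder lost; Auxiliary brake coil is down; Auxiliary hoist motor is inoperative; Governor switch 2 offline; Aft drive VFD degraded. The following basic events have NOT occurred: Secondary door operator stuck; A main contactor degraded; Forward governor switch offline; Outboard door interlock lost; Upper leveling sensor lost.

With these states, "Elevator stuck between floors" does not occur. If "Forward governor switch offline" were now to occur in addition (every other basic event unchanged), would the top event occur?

Yes

Counterfactual: set "Forward governor switch offline" to occurred.
Leveling path down [OR]: Forward governor switch offline=occurs, Upper leveling sensor lost=not, Secondary door operator stuck=not → at least one input occurs → occurs.
Safety circuit down [AND]: Leveling path down=occurs, Auxiliary brake coil is down=occurs → all inputs occur → occurs.
Brake release inoperative [AND]: Aft drive VFD degraded=occurs, A main contactor degraded=not, A encoder lost=occurs, South safety relay failed=occurs → not all inputs occur → does not occur.
Door loop down [OR]: Outboard door interlock lost=not, Auxiliary hoist motor is inoperative=occurs, Brake release inoperative=not → at least one input occurs → occurs.
Elevator stuck between floors [AND]: Safety circuit down=occurs, Door loop down=occurs, Governor switch 2 offline=occurs → all inputs occur → occurs.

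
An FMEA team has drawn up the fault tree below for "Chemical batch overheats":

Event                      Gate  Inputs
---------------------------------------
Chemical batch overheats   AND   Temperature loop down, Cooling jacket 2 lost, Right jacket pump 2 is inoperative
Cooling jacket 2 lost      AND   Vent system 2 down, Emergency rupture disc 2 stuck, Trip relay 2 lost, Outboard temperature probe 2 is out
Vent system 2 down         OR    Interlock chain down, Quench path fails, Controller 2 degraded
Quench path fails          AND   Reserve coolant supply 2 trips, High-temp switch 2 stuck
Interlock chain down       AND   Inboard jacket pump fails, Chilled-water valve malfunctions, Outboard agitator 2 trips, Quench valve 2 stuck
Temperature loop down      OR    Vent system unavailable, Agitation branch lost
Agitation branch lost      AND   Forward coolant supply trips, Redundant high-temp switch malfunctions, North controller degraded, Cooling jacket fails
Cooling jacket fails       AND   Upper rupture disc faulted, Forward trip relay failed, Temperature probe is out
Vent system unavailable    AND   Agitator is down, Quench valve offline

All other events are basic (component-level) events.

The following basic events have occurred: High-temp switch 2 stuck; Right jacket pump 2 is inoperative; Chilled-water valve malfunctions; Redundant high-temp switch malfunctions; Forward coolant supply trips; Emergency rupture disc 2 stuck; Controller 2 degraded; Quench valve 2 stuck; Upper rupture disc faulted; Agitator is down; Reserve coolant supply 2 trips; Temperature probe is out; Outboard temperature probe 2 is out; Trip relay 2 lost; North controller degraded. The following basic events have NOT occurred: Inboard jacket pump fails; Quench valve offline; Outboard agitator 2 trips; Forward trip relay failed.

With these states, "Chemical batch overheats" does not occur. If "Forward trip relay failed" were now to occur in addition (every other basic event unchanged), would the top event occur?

Yes

Counterfactual: set "Forward trip relay failed" to occurred.
Vent system unavailable [AND]: Agitator is down=occurs, Quench valve offline=not → not all inputs occur → does not occur.
Cooling jacket fails [AND]: Upper rupture disc faulted=occurs, Forward trip relay failed=occurs, Temperature probe is out=occurs → all inputs occur → occurs.
Agitation branch lost [AND]: Forward coolant supply trips=occurs, Redundant high-temp switch malfunctions=occurs, North controller degraded=occurs, Cooling jacket fails=occurs → all inputs occur → occurs.
Temperature loop down [OR]: Vent system unavailable=not, Agitation branch lost=occurs → at least one input occurs → occurs.
Interlock chain down [AND]: Inboard jacket pump fails=not, Chilled-water valve malfunctions=occurs, Outboard agitator 2 trips=not, Quench valve 2 stuck=occurs → not all inputs occur → does not occur.
Quench path fails [AND]: Reserve coolant supply 2 trips=occurs, High-temp switch 2 stuck=occurs → all inputs occur → occurs.
Vent system 2 down [OR]: Interlock chain down=not, Quench path fails=occurs, Controller 2 degraded=occurs → at least one input occurs → occurs.
Cooling jacket 2 lost [AND]: Vent system 2 down=occurs, Emergency rupture disc 2 stuck=occurs, Trip relay 2 lost=occurs, Outboard temperature probe 2 is out=occurs → all inputs occur → occurs.
Chemical batch overheats [AND]: Temperature loop down=occurs, Cooling jacket 2 lost=occurs, Right jacket pump 2 is inoperative=occurs → all inputs occur → occurs.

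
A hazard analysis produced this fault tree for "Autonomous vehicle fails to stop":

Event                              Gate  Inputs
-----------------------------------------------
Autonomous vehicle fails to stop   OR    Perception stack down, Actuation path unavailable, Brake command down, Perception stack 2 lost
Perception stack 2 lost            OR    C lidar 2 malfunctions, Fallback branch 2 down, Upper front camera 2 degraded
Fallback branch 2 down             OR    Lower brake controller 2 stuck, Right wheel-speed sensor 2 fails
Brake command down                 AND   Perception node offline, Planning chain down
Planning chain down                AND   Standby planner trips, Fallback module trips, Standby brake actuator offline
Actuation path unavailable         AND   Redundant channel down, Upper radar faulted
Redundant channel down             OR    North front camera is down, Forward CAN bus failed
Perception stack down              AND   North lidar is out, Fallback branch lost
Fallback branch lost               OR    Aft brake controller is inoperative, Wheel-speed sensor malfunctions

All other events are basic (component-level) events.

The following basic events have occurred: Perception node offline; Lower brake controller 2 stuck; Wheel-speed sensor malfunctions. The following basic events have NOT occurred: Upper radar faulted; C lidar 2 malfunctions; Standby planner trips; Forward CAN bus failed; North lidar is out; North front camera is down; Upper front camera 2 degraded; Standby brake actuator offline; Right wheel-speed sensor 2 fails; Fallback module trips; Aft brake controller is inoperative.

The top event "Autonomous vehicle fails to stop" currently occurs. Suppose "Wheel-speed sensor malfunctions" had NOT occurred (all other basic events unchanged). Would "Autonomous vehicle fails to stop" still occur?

Counterfactual: set "Wheel-speed sensor malfunctions" to not occurred.
Fallback branch lost [OR]: Aft brake controller is inoperative=not, Wheel-speed sensor malfunctions=not → no input occurs → does not occur.
Perception stack down [AND]: North lidar is out=not, Fallback branch lost=not → not all inputs occur → does not occur.
Redundant channel down [OR]: North front camera is down=not, Forward CAN bus failed=not → no input occurs → does not occur.
Actuation path unavailable [AND]: Redundant channel down=not, Upper radar faulted=not → not all inputs occur → does not occur.
Planning chain down [AND]: Standby planner trips=not, Fallback module trips=not, Standby brake actuator offline=not → not all inputs occur → does not occur.
Brake command down [AND]: Perception node offline=occurs, Planning chain down=not → not all inputs occur → does not occur.
Fallback branch 2 down [OR]: Lower brake controller 2 stuck=occurs, Right wheel-speed sensor 2 fails=not → at least one input occurs → occurs.
Perception stack 2 lost [OR]: C lidar 2 malfunctions=not, Fallback branch 2 down=occurs, Upper front camera 2 degraded=not → at least one input occurs → occurs.
Autonomous vehicle fails to stop [OR]: Perception stack down=not, Actuation path unavailable=not, Brake command down=not, Perception stack 2 lost=occurs → at least one input occurs → occurs.

Yes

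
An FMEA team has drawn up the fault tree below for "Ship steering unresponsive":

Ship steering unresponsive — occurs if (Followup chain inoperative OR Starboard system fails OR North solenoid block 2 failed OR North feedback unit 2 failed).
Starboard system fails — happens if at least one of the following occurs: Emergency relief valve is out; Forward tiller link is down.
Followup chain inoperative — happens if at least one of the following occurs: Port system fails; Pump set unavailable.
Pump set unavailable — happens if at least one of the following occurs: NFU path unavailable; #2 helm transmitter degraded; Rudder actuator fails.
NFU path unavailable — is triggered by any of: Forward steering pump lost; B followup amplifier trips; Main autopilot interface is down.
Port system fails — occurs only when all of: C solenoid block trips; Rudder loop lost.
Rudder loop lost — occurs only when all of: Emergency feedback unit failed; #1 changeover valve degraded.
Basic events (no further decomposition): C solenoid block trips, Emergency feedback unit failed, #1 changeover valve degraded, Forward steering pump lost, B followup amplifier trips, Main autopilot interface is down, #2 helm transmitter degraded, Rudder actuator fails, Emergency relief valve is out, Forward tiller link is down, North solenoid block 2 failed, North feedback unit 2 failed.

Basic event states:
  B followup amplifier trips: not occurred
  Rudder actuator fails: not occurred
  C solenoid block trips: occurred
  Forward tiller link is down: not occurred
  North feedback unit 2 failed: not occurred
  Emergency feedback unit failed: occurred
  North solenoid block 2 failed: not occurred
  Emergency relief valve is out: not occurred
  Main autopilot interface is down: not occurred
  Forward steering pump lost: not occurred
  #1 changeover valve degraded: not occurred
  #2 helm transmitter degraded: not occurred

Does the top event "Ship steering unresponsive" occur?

No

Rudder loop lost [AND]: Emergency feedback unit failed=occurs, #1 changeover valve degraded=not → not all inputs occur → does not occur.
Port system fails [AND]: C solenoid block trips=occurs, Rudder loop lost=not → not all inputs occur → does not occur.
NFU path unavailable [OR]: Forward steering pump lost=not, B followup amplifier trips=not, Main autopilot interface is down=not → no input occurs → does not occur.
Pump set unavailable [OR]: NFU path unavailable=not, #2 helm transmitter degraded=not, Rudder actuator fails=not → no input occurs → does not occur.
Followup chain inoperative [OR]: Port system fails=not, Pump set unavailable=not → no input occurs → does not occur.
Starboard system fails [OR]: Emergency relief valve is out=not, Forward tiller link is down=not → no input occurs → does not occur.
Ship steering unresponsive [OR]: Followup chain inoperative=not, Starboard system fails=not, North solenoid block 2 failed=not, North feedback unit 2 failed=not → no input occurs → does not occur.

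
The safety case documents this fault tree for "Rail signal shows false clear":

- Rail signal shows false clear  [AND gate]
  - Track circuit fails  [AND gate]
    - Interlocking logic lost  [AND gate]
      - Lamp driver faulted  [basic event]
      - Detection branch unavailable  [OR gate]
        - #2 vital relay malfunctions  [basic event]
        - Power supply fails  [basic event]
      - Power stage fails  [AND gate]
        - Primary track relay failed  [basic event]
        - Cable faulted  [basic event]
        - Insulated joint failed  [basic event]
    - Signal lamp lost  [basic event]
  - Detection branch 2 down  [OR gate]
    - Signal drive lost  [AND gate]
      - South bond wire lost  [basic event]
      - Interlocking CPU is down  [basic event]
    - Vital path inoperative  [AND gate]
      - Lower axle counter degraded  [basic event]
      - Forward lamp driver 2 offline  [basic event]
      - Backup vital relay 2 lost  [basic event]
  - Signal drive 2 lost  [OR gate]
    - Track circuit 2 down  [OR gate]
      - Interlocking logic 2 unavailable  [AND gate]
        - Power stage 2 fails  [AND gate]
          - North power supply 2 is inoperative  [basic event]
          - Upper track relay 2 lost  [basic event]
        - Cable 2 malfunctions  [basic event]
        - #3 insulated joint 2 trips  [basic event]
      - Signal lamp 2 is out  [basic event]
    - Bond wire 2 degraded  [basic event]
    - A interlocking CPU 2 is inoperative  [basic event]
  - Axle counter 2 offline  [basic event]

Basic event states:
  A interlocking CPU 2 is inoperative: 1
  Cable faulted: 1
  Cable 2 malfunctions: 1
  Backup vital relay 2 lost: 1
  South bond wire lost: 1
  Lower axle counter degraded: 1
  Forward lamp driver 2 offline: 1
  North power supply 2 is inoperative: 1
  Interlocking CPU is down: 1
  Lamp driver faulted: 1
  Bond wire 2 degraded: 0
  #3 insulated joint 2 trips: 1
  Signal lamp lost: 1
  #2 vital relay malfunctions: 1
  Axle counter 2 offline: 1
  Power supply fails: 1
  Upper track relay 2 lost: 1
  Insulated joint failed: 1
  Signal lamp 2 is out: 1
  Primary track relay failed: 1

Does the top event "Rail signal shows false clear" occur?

Detection branch unavailable [OR]: #2 vital relay malfunctions=occurs, Power supply fails=occurs → at least one input occurs → occurs.
Power stage fails [AND]: Primary track relay failed=occurs, Cable faulted=occurs, Insulated joint failed=occurs → all inputs occur → occurs.
Interlocking logic lost [AND]: Lamp driver faulted=occurs, Detection branch unavailable=occurs, Power stage fails=occurs → all inputs occur → occurs.
Track circuit fails [AND]: Interlocking logic lost=occurs, Signal lamp lost=occurs → all inputs occur → occurs.
Signal drive lost [AND]: South bond wire lost=occurs, Interlocking CPU is down=occurs → all inputs occur → occurs.
Vital path inoperative [AND]: Lower axle counter degraded=occurs, Forward lamp driver 2 offline=occurs, Backup vital relay 2 lost=occurs → all inputs occur → occurs.
Detection branch 2 down [OR]: Signal drive lost=occurs, Vital path inoperative=occurs → at least one input occurs → occurs.
Power stage 2 fails [AND]: North power supply 2 is inoperative=occurs, Upper track relay 2 lost=occurs → all inputs occur → occurs.
Interlocking logic 2 unavailable [AND]: Power stage 2 fails=occurs, Cable 2 malfunctions=occurs, #3 insulated joint 2 trips=occurs → all inputs occur → occurs.
Track circuit 2 down [OR]: Interlocking logic 2 unavailable=occurs, Signal lamp 2 is out=occurs → at least one input occurs → occurs.
Signal drive 2 lost [OR]: Track circuit 2 down=occurs, Bond wire 2 degraded=not, A interlocking CPU 2 is inoperative=occurs → at least one input occurs → occurs.
Rail signal shows false clear [AND]: Track circuit fails=occurs, Detection branch 2 down=occurs, Signal drive 2 lost=occurs, Axle counter 2 offline=occurs → all inputs occur → occurs.

Yes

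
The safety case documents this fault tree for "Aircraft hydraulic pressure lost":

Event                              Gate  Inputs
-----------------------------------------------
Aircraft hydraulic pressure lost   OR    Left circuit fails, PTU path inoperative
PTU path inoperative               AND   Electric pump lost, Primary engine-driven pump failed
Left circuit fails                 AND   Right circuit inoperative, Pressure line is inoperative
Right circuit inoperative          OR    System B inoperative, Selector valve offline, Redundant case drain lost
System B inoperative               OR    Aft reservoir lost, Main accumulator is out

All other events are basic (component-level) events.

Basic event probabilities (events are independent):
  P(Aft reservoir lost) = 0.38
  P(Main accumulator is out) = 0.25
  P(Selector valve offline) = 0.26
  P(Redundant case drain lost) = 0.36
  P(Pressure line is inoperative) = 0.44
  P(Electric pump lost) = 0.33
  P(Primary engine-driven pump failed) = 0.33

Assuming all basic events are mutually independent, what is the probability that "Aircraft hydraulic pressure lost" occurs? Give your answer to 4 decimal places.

0.4146

P(System B inoperative) [OR] = 1 − (1−0.38) × (1−0.25) = 0.535000
P(Right circuit inoperative) [OR] = 1 − (1−0.535000) × (1−0.26) × (1−0.36) = 0.779776
P(Left circuit fails) [AND] = 0.779776 × 0.44 = 0.343101
P(PTU path inoperative) [AND] = 0.33 × 0.33 = 0.108900
P(Aircraft hydraulic pressure lost) [OR] = 1 − (1−0.343101) × (1−0.108900) = 0.414637
Rounded to 4 decimal places: P(Aircraft hydraulic pressure lost) ≈ 0.4146.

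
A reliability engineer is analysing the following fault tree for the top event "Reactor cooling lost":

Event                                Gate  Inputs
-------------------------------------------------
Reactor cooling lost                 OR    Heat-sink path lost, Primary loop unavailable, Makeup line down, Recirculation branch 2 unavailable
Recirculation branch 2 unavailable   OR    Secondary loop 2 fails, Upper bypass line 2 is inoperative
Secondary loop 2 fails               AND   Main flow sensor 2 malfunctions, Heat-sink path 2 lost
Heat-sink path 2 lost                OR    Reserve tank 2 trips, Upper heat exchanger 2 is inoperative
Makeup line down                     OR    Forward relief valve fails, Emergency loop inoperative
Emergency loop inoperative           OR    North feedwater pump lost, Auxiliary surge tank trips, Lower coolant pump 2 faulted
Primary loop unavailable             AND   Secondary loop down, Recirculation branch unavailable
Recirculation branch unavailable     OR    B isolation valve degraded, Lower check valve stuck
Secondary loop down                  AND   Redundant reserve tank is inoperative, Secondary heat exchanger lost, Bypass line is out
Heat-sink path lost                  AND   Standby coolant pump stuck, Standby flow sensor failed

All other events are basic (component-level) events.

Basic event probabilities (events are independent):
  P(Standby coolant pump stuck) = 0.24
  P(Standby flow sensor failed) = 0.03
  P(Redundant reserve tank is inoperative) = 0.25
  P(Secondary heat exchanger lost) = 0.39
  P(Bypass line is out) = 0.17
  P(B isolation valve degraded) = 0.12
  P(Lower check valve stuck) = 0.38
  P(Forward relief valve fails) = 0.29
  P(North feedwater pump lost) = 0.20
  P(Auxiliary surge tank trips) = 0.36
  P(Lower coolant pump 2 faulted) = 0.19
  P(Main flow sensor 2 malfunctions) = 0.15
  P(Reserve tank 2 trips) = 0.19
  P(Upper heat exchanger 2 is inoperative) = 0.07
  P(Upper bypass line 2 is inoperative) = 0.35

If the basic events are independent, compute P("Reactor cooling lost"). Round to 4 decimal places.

P(Heat-sink path lost) [AND] = 0.24 × 0.03 = 0.007200
P(Secondary loop down) [AND] = 0.25 × 0.39 × 0.17 = 0.016575
P(Recirculation branch unavailable) [OR] = 1 − (1−0.12) × (1−0.38) = 0.454400
P(Primary loop unavailable) [AND] = 0.016575 × 0.454400 = 0.007532
P(Emergency loop inoperative) [OR] = 1 − (1−0.20) × (1−0.36) × (1−0.19) = 0.585280
P(Makeup line down) [OR] = 1 − (1−0.29) × (1−0.585280) = 0.705549
P(Heat-sink path 2 lost) [OR] = 1 − (1−0.19) × (1−0.07) = 0.246700
P(Secondary loop 2 fails) [AND] = 0.15 × 0.246700 = 0.037005
P(Recirculation branch 2 unavailable) [OR] = 1 − (1−0.037005) × (1−0.35) = 0.374053
P(Reactor cooling lost) [OR] = 1 − (1−0.007200) × (1−0.007532) × (1−0.705549) × (1−0.374053) = 0.818395
Rounded to 4 decimal places: P(Reactor cooling lost) ≈ 0.8184.

0.8184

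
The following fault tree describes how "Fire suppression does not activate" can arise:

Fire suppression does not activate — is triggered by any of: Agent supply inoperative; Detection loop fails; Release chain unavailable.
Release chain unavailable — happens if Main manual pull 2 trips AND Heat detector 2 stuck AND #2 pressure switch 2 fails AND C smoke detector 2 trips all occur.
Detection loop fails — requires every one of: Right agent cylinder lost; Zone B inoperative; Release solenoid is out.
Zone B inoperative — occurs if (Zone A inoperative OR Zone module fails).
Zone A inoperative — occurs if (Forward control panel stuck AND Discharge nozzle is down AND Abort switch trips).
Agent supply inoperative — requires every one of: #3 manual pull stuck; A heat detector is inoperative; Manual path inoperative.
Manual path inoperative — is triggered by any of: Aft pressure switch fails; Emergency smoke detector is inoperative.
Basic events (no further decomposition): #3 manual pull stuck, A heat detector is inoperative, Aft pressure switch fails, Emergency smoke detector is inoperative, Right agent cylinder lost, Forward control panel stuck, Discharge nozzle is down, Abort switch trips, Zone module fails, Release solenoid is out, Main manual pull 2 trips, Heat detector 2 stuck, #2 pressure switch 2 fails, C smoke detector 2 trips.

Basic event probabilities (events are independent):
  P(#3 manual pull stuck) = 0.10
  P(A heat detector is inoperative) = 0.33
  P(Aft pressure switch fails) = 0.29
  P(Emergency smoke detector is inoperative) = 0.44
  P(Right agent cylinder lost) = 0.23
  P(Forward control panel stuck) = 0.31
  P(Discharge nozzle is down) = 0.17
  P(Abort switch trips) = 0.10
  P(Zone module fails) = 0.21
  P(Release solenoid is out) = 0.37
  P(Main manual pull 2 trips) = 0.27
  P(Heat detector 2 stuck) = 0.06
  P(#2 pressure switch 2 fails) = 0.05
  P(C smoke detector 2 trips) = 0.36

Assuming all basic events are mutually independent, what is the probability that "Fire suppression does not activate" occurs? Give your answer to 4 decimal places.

0.0380

P(Manual path inoperative) [OR] = 1 − (1−0.29) × (1−0.44) = 0.602400
P(Agent supply inoperative) [AND] = 0.10 × 0.33 × 0.602400 = 0.019879
P(Zone A inoperative) [AND] = 0.31 × 0.17 × 0.10 = 0.005270
P(Zone B inoperative) [OR] = 1 − (1−0.005270) × (1−0.21) = 0.214163
P(Detection loop fails) [AND] = 0.23 × 0.214163 × 0.37 = 0.018225
P(Release chain unavailable) [AND] = 0.27 × 0.06 × 0.05 × 0.36 = 0.000292
P(Fire suppression does not activate) [OR] = 1 − (1−0.019879) × (1−0.018225) × (1−0.000292) = 0.038023
Rounded to 4 decimal places: P(Fire suppression does not activate) ≈ 0.0380.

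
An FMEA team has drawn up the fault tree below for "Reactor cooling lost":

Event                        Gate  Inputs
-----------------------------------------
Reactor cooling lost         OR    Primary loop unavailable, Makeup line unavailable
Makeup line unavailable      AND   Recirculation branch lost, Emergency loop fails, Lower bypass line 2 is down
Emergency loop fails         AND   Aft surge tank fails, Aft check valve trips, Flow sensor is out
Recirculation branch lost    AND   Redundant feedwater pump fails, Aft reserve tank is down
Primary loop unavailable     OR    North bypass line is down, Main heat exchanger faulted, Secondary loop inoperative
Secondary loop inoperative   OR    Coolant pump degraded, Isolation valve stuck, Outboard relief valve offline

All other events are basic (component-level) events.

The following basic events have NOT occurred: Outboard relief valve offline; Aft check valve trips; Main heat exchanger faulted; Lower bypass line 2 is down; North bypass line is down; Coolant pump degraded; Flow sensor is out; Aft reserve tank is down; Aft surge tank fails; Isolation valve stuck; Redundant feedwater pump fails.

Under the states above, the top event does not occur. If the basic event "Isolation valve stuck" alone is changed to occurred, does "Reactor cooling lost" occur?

Yes

Counterfactual: set "Isolation valve stuck" to occurred.
Secondary loop inoperative [OR]: Coolant pump degraded=not, Isolation valve stuck=occurs, Outboard relief valve offline=not → at least one input occurs → occurs.
Primary loop unavailable [OR]: North bypass line is down=not, Main heat exchanger faulted=not, Secondary loop inoperative=occurs → at least one input occurs → occurs.
Recirculation branch lost [AND]: Redundant feedwater pump fails=not, Aft reserve tank is down=not → not all inputs occur → does not occur.
Emergency loop fails [AND]: Aft surge tank fails=not, Aft check valve trips=not, Flow sensor is out=not → not all inputs occur → does not occur.
Makeup line unavailable [AND]: Recirculation branch lost=not, Emergency loop fails=not, Lower bypass line 2 is down=not → not all inputs occur → does not occur.
Reactor cooling lost [OR]: Primary loop unavailable=occurs, Makeup line unavailable=not → at least one input occurs → occurs.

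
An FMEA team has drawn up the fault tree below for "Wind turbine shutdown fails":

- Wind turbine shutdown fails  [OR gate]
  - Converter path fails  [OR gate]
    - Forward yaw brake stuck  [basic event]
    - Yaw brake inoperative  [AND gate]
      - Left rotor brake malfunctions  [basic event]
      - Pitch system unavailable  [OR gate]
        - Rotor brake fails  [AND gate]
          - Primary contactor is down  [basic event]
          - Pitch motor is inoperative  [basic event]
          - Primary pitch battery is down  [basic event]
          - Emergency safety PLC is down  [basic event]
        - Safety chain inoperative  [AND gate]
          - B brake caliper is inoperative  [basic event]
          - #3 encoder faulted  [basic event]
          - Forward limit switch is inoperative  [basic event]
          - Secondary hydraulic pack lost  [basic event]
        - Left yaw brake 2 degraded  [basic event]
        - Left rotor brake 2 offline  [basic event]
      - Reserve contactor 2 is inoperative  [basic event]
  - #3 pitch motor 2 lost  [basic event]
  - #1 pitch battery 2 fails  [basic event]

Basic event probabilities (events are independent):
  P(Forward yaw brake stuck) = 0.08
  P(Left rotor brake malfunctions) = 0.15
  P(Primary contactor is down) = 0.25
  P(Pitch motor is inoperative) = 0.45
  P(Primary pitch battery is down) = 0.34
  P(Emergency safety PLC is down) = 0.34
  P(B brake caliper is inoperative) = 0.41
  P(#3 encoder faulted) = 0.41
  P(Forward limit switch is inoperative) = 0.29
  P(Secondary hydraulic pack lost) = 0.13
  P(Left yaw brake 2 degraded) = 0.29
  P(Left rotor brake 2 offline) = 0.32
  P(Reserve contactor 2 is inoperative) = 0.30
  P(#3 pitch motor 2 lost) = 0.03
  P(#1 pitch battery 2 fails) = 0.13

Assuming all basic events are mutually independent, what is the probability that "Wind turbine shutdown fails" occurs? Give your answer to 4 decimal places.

P(Rotor brake fails) [AND] = 0.25 × 0.45 × 0.34 × 0.34 = 0.013005
P(Safety chain inoperative) [AND] = 0.41 × 0.41 × 0.29 × 0.13 = 0.006337
P(Pitch system unavailable) [OR] = 1 − (1−0.013005) × (1−0.006337) × (1−0.29) × (1−0.32) = 0.526499
P(Yaw brake inoperative) [AND] = 0.15 × 0.526499 × 0.30 = 0.023692
P(Converter path fails) [OR] = 1 − (1−0.08) × (1−0.023692) = 0.101797
P(Wind turbine shutdown fails) [OR] = 1 − (1−0.101797) × (1−0.03) × (1−0.13) = 0.242006
Rounded to 4 decimal places: P(Wind turbine shutdown fails) ≈ 0.2420.

0.2420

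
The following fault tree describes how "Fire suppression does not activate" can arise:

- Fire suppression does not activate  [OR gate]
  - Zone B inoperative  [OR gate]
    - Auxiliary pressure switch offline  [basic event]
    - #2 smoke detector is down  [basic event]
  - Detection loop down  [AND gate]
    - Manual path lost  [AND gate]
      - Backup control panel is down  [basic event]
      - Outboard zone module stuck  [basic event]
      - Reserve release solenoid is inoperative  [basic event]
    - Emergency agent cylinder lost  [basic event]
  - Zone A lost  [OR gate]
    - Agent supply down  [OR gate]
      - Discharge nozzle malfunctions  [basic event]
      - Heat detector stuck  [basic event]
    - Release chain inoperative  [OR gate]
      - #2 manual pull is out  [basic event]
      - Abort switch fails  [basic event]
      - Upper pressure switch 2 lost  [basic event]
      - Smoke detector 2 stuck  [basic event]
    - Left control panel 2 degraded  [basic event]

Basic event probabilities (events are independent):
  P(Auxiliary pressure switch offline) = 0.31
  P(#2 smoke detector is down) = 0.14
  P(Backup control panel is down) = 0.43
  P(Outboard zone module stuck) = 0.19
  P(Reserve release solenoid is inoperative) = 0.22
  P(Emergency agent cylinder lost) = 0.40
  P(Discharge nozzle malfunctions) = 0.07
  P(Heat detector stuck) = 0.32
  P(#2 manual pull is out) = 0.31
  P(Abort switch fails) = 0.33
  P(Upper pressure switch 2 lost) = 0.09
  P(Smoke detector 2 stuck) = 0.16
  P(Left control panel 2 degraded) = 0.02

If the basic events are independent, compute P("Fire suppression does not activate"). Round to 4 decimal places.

P(Zone B inoperative) [OR] = 1 − (1−0.31) × (1−0.14) = 0.406600
P(Manual path lost) [AND] = 0.43 × 0.19 × 0.22 = 0.017974
P(Detection loop down) [AND] = 0.017974 × 0.40 = 0.007190
P(Agent supply down) [OR] = 1 − (1−0.07) × (1−0.32) = 0.367600
P(Release chain inoperative) [OR] = 1 − (1−0.31) × (1−0.33) × (1−0.09) × (1−0.16) = 0.646618
P(Zone A lost) [OR] = 1 − (1−0.367600) × (1−0.646618) × (1−0.02) = 0.780991
P(Fire suppression does not activate) [OR] = 1 − (1−0.406600) × (1−0.007190) × (1−0.780991) = 0.870974
Rounded to 4 decimal places: P(Fire suppression does not activate) ≈ 0.8710.

0.8710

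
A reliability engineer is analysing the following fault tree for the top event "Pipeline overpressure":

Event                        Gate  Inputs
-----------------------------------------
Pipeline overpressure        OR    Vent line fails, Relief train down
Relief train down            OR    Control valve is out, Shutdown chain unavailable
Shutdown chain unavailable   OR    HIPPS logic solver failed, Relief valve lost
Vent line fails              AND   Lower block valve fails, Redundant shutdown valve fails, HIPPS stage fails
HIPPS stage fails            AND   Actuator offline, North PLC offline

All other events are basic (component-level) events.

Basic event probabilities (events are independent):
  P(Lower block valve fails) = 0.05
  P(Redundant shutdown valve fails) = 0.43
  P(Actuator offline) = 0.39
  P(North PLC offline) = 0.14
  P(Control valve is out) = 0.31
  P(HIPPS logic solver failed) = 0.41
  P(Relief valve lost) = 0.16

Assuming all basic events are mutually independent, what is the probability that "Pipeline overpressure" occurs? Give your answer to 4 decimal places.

P(HIPPS stage fails) [AND] = 0.39 × 0.14 = 0.054600
P(Vent line fails) [AND] = 0.05 × 0.43 × 0.054600 = 0.001174
P(Shutdown chain unavailable) [OR] = 1 − (1−0.41) × (1−0.16) = 0.504400
P(Relief train down) [OR] = 1 − (1−0.31) × (1−0.504400) = 0.658036
P(Pipeline overpressure) [OR] = 1 − (1−0.001174) × (1−0.658036) = 0.658437
Rounded to 4 decimal places: P(Pipeline overpressure) ≈ 0.6584.

0.6584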